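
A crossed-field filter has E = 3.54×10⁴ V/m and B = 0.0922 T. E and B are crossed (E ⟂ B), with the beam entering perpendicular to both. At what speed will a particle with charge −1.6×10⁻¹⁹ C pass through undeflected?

Zero net Lorentz force requires |qE| = |q v×B|, i.e. E = vB.
v = E/B = 3.54×10⁴/0.0922 = 3.84×10⁵ m/s.

v = 3.84×10⁵ m/s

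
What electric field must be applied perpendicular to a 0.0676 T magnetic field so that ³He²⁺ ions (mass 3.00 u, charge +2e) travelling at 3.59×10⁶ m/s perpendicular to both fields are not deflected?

E = 2.43×10⁵ V/m

For straight-line motion qE = qvB, so E = vB.
E = 3.59×10⁶ × 0.0676 = 2.43×10⁵ V/m.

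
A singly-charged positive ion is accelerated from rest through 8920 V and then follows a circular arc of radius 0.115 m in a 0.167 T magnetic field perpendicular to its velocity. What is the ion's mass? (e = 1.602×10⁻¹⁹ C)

Combine |q|V = ½mv² and r = mv/(|q|B): eliminate v to get m = qB²r²/(2V).
m = (1.602×10⁻¹⁹)(0.167)²(0.115)²/(2·8920) ≈ 3.31×10⁻²⁷ kg.

m ≈ 3.31×10⁻²⁷ kg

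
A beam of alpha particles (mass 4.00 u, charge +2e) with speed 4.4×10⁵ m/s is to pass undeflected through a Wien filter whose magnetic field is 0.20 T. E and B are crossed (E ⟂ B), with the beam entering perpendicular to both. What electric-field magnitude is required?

E = 8.8×10⁴ V/m

For straight-line motion qE = qvB, so E = vB.
E = 4.4×10⁵ × 0.20 = 8.8×10⁴ V/m.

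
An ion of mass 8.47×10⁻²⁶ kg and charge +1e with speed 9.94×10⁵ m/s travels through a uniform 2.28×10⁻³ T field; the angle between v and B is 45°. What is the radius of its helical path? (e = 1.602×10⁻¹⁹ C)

v⊥ = v sinθ = 9.94×10⁵·sin45° ≈ 7.029×10⁵ m/s.
r = m v⊥/(|q|B) = (8.47×10⁻²⁶)(7.029×10⁵)/((1.602×10⁻¹⁹)(2.28×10⁻³)) ≈ 163 m.

r ≈ 163 m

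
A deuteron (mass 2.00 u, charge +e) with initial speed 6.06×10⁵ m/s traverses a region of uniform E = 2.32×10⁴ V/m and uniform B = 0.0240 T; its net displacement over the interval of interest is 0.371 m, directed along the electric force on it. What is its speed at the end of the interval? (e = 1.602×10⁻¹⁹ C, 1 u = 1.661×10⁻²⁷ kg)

B does no work; ΔKE = |q|E d.
½mv_f² = ½mv₀² + |q|Ed = ½(3.322×10⁻²⁷)(6.06×10⁵)² + (1.602×10⁻¹⁹)(2.32×10⁴)(0.371) ≈ 6.100×10⁻¹⁶ J + 1.379×10⁻¹⁵ J ≈ 1.989×10⁻¹⁵ J.
v_f = √(2·1.989×10⁻¹⁵/3.322×10⁻²⁷) ≈ 1.09×10⁶ m/s.

v_f ≈ 1.09×10⁶ m/s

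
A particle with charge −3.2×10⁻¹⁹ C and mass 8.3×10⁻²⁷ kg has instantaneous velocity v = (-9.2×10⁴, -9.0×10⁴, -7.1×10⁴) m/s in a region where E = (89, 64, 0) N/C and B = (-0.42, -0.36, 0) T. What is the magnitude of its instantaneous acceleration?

v×B = (-2.56×10⁴, 2.98×10⁴, -4680) N/C.
E + v×B = (-2.55×10⁴, 2.99×10⁴, -4680) N/C.
F = q(E + v×B) = (−3.2×10⁻¹⁹ C)·(-2.55×10⁴, 2.99×10⁴, -4680) = (8.15×10⁻¹⁵, -9.56×10⁻¹⁵, 1.50×10⁻¹⁵) N.
|a| = |F|/m = 1.265×10⁻¹⁴/8.3×10⁻²⁷ ≈ 1.52×10¹² m/s².

|a| ≈ 1.52×10¹² m/s²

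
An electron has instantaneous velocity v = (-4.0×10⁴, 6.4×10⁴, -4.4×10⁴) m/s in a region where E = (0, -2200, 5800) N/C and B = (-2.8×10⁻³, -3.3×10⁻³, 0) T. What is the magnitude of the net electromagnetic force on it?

|F| ≈ 1.03×10⁻¹⁵ N

v×B = (-145, 123, 311) N/C.
E + v×B = (-145, -2080, 6110) N/C.
F = q(E + v×B) = (−1.602×10⁻¹⁹ C)·(-145, -2080, 6110) = (2.33×10⁻¹⁷, 3.33×10⁻¹⁶, -9.79×10⁻¹⁶) N.
|F| = 1.03×10⁻¹⁵ N.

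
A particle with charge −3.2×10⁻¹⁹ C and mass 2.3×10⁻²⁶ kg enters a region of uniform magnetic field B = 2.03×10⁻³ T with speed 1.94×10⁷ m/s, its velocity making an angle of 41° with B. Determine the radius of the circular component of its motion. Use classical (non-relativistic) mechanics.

v⊥ = v sinθ = 1.94×10⁷·sin41° ≈ 1.273×10⁷ m/s.
r = m v⊥/(|q|B) = (2.3×10⁻²⁶)(1.273×10⁷)/((3.2×10⁻¹⁹)(2.03×10⁻³)) ≈ 451 m.

r ≈ 451 m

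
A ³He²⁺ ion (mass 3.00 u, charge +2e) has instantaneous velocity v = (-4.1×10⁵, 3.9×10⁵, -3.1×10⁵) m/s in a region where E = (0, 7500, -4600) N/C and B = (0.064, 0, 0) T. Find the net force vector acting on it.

v×B = (0, -1.98×10⁴, -2.50×10⁴) N/C.
E + v×B = (0, -1.23×10⁴, -2.96×10⁴) N/C.
F = q(E + v×B) = (3.204×10⁻¹⁹ C)·(0, -1.23×10⁴, -2.96×10⁴) = (0, -3.95×10⁻¹⁵, -9.47×10⁻¹⁵) N.

F ≈ (0, -3.95×10⁻¹⁵, -9.47×10⁻¹⁵) N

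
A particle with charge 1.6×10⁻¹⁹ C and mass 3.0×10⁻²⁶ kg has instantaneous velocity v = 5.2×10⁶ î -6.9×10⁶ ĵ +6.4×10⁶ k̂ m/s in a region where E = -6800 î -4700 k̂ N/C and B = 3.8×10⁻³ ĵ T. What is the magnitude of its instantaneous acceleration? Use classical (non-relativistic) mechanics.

v×B = (-2.43×10⁴, 0, 1.98×10⁴) N/C.
E + v×B = (-3.11×10⁴, 0, 1.51×10⁴) N/C.
F = q(E + v×B) = (1.6×10⁻¹⁹ C)·(-3.11×10⁴, 0, 1.51×10⁴) = (-4.98×10⁻¹⁵, 0, 2.41×10⁻¹⁵) N.
|a| = |F|/m = 5.532×10⁻¹⁵/3.0×10⁻²⁶ ≈ 1.84×10¹¹ m/s².

|a| ≈ 1.84×10¹¹ m/s²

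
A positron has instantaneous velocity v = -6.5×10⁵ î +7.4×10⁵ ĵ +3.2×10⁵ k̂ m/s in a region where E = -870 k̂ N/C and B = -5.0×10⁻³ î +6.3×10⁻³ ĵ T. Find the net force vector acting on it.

v×B = (-2020, -1600, -395) N/C.
E + v×B = (-2020, -1600, -1260) N/C.
F = q(E + v×B) = (1.602×10⁻¹⁹ C)·(-2020, -1600, -1260) = (-3.23×10⁻¹⁶, -2.56×10⁻¹⁶, -2.03×10⁻¹⁶) N.

F ≈ (-3.23×10⁻¹⁶, -2.56×10⁻¹⁶, -2.03×10⁻¹⁶) N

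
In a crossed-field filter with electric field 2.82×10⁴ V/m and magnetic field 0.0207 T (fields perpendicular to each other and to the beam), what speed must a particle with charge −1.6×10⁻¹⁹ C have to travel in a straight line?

Zero net Lorentz force requires |qE| = |q v×B|, i.e. E = vB.
v = E/B = 2.82×10⁴/0.0207 = 1.36×10⁶ m/s.

v = 1.36×10⁶ m/s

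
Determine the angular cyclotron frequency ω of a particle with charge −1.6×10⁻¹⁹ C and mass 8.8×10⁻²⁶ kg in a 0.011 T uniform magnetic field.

ω = |q|B/m.
ω = (1.6×10⁻¹⁹)(0.011)/8.8×10⁻²⁶ ≈ 2.0×10⁴ rad/s.

ω ≈ 2.0×10⁴ rad/s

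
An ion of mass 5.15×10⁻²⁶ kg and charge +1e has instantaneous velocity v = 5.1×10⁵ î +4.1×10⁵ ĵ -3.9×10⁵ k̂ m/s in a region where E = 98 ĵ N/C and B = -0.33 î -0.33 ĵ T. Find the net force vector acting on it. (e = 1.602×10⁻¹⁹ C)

F ≈ (-2.06×10⁻¹⁴, 2.06×10⁻¹⁴, -5.29×10⁻¹⁵) N

v×B = (-1.29×10⁵, 1.29×10⁵, -3.30×10⁴) N/C.
E + v×B = (-1.29×10⁵, 1.29×10⁵, -3.30×10⁴) N/C.
F = q(E + v×B) = (1.602×10⁻¹⁹ C)·(-1.29×10⁵, 1.29×10⁵, -3.30×10⁴) = (-2.06×10⁻¹⁴, 2.06×10⁻¹⁴, -5.29×10⁻¹⁵) N.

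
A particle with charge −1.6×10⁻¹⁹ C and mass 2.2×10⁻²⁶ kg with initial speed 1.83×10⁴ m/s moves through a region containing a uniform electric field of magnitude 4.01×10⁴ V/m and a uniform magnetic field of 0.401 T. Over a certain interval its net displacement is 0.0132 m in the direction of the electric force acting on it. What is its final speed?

B does no work; ΔKE = |q|E d.
½mv_f² = ½mv₀² + |q|Ed = ½(2.2×10⁻²⁶)(1.83×10⁴)² + (1.6×10⁻¹⁹)(4.01×10⁴)(0.0132) ≈ 3.684×10⁻¹⁸ J + 8.469×10⁻¹⁷ J ≈ 8.837×10⁻¹⁷ J.
v_f = √(2·8.837×10⁻¹⁷/2.2×10⁻²⁶) ≈ 8.96×10⁴ m/s.

v_f ≈ 8.96×10⁴ m/s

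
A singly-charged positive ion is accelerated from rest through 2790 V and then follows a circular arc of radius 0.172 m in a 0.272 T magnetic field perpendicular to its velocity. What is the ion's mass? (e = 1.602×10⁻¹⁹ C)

m ≈ 6.28×10⁻²⁶ kg

Combine |q|V = ½mv² and r = mv/(|q|B): eliminate v to get m = qB²r²/(2V).
m = (1.602×10⁻¹⁹)(0.272)²(0.172)²/(2·2790) ≈ 6.28×10⁻²⁶ kg.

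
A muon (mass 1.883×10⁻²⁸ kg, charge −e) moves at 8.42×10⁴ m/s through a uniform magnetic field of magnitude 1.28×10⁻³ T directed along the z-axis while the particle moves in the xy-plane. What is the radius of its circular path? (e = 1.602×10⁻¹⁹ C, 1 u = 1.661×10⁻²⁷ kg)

r ≈ 0.0773 m

The magnetic force provides the centripetal force: |q|vB = mv²/r.
r = mv/(|q|B) = (1.883×10⁻²⁸)(8.42×10⁴)/((1.602×10⁻¹⁹)(1.28×10⁻³)) ≈ 0.0773 m.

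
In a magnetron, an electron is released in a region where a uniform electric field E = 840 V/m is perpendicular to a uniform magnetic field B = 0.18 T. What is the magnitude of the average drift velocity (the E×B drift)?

v_d ≈ 4700 m/s

The E×B drift speed is v_d = E/B.
v_d = 840/0.18 = 4700 m/s.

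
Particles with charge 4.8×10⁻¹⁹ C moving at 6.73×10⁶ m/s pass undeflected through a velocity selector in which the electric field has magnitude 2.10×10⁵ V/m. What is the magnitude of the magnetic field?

B = 0.0312 T

Balance of forces in the selector: qE = qvB ⇒ B = E/v.
B = 2.10×10⁵/6.73×10⁶ = 0.0312 T.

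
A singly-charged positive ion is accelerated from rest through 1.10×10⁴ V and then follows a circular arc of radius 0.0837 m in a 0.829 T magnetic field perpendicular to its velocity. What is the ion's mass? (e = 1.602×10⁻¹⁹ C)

Combine |q|V = ½mv² and r = mv/(|q|B): eliminate v to get m = qB²r²/(2V).
m = (1.602×10⁻¹⁹)(0.829)²(0.0837)²/(2·1.10×10⁴) ≈ 3.51×10⁻²⁶ kg.

m ≈ 3.51×10⁻²⁶ kg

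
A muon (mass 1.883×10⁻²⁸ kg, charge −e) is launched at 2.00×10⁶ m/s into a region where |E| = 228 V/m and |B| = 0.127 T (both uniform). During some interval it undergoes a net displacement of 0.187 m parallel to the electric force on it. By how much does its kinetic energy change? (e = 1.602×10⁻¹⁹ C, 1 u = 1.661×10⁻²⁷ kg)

The magnetic force is always ⟂ v and does no work; only the electric force changes KE.
ΔKE = F_E · d = |q|E d = (1.602×10⁻¹⁹)(228)(0.187) ≈ 6.83×10⁻¹⁸ J.

ΔKE ≈ 6.83×10⁻¹⁸ J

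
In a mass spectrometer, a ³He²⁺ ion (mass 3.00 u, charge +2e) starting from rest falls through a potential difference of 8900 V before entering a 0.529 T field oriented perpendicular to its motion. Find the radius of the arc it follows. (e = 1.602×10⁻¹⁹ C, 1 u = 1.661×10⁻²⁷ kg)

Acceleration: |q|V = ½mv² ⇒ v = √(2|q|V/m) = √(2·3.204×10⁻¹⁹·8900/4.983×10⁻²⁷) ≈ 1.070×10⁶ m/s.
In the field: r = mv/(|q|B) = (4.983×10⁻²⁷)(1.070×10⁶)/((3.204×10⁻¹⁹)(0.529)) ≈ 0.0315 m.

r ≈ 0.0315 m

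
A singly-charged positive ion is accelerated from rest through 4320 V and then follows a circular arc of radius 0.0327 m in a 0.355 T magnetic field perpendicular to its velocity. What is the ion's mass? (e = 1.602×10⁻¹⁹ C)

m ≈ 2.50×10⁻²⁷ kg

Combine |q|V = ½mv² and r = mv/(|q|B): eliminate v to get m = qB²r²/(2V).
m = (1.602×10⁻¹⁹)(0.355)²(0.0327)²/(2·4320) ≈ 2.50×10⁻²⁷ kg.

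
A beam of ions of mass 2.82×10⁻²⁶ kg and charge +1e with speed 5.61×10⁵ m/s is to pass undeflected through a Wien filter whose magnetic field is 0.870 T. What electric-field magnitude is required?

E = 4.88×10⁵ V/m

For straight-line motion qE = qvB, so E = vB.
E = 5.61×10⁵ × 0.870 = 4.88×10⁵ V/m.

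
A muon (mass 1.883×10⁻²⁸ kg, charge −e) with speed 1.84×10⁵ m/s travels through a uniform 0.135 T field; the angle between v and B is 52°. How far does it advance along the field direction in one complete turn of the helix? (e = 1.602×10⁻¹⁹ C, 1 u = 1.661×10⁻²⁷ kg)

p ≈ 6.20×10⁻³ m

v∥ = v cosθ = 1.84×10⁵·cos52° ≈ 1.133×10⁵ m/s.
T = 2πm/(|q|B) = 2π(1.883×10⁻²⁸)/((1.602×10⁻¹⁹)(0.135)) ≈ 5.471×10⁻⁸ s.
pitch = v∥ T = (1.133×10⁵)(5.471×10⁻⁸) ≈ 6.20×10⁻³ m.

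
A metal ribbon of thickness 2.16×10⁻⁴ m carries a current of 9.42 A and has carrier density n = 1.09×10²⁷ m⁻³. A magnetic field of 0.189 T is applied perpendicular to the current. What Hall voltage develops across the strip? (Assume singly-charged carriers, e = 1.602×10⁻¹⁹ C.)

V_H ≈ 4.72×10⁻⁵ V

V_H = IB/(n e t).
V_H = (9.42)(0.189)/((1.09×10²⁷)(1.602×10⁻¹⁹)(2.16×10⁻⁴)) ≈ 4.72×10⁻⁵ V.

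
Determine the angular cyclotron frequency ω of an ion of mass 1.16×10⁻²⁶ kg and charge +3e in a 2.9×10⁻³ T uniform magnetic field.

ω = |q|B/m.
ω = (4.806×10⁻¹⁹)(2.9×10⁻³)/1.16×10⁻²⁶ ≈ 1.2×10⁵ rad/s.

ω ≈ 1.2×10⁵ rad/s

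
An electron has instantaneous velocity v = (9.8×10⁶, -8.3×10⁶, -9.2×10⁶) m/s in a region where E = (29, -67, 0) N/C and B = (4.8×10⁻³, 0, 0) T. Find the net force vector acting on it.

F ≈ (-4.65×10⁻¹⁸, 7.09×10⁻¹⁵, -6.38×10⁻¹⁵) N

v×B = (0, -4.42×10⁴, 3.98×10⁴) N/C.
E + v×B = (29.0, -4.42×10⁴, 3.98×10⁴) N/C.
F = q(E + v×B) = (−1.602×10⁻¹⁹ C)·(29.0, -4.42×10⁴, 3.98×10⁴) = (-4.65×10⁻¹⁸, 7.09×10⁻¹⁵, -6.38×10⁻¹⁵) N.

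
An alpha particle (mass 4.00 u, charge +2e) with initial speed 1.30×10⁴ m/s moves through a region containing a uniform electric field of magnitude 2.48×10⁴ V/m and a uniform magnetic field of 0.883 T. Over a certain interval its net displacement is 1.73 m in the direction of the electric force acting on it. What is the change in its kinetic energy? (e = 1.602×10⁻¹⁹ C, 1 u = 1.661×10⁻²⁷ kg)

ΔKE ≈ 1.37×10⁻¹⁴ J

The magnetic force is always ⟂ v and does no work; only the electric force changes KE.
ΔKE = F_E · d = |q|E d = (3.204×10⁻¹⁹)(2.48×10⁴)(1.73) ≈ 1.37×10⁻¹⁴ J.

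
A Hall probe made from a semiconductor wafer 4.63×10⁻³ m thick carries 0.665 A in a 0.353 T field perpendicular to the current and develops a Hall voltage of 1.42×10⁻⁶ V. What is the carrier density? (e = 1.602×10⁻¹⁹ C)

From V_H = IB/(n e t), n = IB/(V_H e t).
n = (0.665)(0.353)/((1.42×10⁻⁶)(1.602×10⁻¹⁹)(4.63×10⁻³)) ≈ 2.23×10²⁶ m⁻³.

n ≈ 2.23×10²⁶ m⁻³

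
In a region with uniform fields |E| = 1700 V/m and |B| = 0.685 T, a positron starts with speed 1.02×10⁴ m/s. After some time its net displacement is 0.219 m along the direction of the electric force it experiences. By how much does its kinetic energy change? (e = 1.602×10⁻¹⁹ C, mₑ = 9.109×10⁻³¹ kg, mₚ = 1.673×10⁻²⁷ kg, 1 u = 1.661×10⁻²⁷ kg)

ΔKE ≈ 5.96×10⁻¹⁷ J

The magnetic force is always ⟂ v and does no work; only the electric force changes KE.
ΔKE = F_E · d = |q|E d = (1.602×10⁻¹⁹)(1700)(0.219) ≈ 5.96×10⁻¹⁷ J.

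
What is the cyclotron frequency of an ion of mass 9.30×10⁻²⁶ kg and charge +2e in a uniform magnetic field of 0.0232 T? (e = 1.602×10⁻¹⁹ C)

f ≈ 1.27×10⁴ Hz

f = |q|B/(2πm).
f = (3.204×10⁻¹⁹)(0.0232)/(2π·9.30×10⁻²⁶) ≈ 1.27×10⁴ Hz.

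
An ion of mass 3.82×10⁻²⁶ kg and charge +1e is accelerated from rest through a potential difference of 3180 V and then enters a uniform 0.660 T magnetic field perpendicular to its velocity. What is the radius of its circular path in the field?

Acceleration: |q|V = ½mv² ⇒ v = √(2|q|V/m) = √(2·1.602×10⁻¹⁹·3180/3.82×10⁻²⁶) ≈ 1.633×10⁵ m/s.
In the field: r = mv/(|q|B) = (3.82×10⁻²⁶)(1.633×10⁵)/((1.602×10⁻¹⁹)(0.660)) ≈ 0.0590 m.

r ≈ 0.0590 m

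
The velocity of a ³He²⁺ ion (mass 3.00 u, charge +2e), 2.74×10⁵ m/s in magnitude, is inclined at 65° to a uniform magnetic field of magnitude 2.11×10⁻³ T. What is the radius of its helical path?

r ≈ 1.83 m

v⊥ = v sinθ = 2.74×10⁵·sin65° ≈ 2.483×10⁵ m/s.
r = m v⊥/(|q|B) = (4.983×10⁻²⁷)(2.483×10⁵)/((3.204×10⁻¹⁹)(2.11×10⁻³)) ≈ 1.83 m.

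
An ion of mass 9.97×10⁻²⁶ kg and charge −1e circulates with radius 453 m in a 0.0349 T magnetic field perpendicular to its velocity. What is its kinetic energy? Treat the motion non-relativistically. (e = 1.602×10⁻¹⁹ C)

v = |q|Br/m, then KE = ½mv² = (qBr)²/(2m).
v = (1.602×10⁻¹⁹)(0.0349)(453)/9.97×10⁻²⁶ ≈ 2.540×10⁷ m/s.
KE = ½(9.97×10⁻²⁶)(2.540×10⁷)² ≈ 3.22×10⁻¹¹ J.

KE ≈ 3.22×10⁻¹¹ J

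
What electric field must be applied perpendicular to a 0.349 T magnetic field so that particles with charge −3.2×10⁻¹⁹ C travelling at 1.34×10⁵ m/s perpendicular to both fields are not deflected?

For straight-line motion qE = qvB, so E = vB.
E = 1.34×10⁵ × 0.349 = 4.68×10⁴ V/m.

E = 4.68×10⁴ V/m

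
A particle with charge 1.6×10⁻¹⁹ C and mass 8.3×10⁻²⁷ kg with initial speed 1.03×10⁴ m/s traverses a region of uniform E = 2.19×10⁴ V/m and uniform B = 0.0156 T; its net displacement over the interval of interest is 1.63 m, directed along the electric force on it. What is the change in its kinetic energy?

ΔKE ≈ 5.71×10⁻¹⁵ J

The magnetic force is always ⟂ v and does no work; only the electric force changes KE.
ΔKE = F_E · d = |q|E d = (1.6×10⁻¹⁹)(2.19×10⁴)(1.63) ≈ 5.71×10⁻¹⁵ J.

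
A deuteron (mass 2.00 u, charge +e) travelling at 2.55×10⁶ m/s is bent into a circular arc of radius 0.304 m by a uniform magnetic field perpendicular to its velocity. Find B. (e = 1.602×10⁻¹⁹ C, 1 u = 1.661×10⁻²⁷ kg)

B ≈ 0.174 T

From |q|vB = mv²/r, B = mv/(|q|r).
B = (3.322×10⁻²⁷)(2.55×10⁶)/((1.602×10⁻¹⁹)(0.304)) ≈ 0.174 T.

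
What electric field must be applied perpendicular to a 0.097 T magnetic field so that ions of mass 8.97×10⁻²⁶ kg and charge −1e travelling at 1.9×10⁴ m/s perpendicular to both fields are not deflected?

For straight-line motion qE = qvB, so E = vB.
E = 1.9×10⁴ × 0.097 = 1800 V/m.

E = 1800 V/m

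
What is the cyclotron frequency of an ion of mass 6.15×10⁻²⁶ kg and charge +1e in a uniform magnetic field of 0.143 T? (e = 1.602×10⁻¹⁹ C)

f = |q|B/(2πm).
f = (1.602×10⁻¹⁹)(0.143)/(2π·6.15×10⁻²⁶) ≈ 5.93×10⁴ Hz.

f ≈ 5.93×10⁴ Hz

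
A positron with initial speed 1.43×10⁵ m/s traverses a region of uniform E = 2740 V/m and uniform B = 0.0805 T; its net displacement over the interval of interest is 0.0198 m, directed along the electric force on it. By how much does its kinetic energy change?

ΔKE ≈ 8.69×10⁻¹⁸ J

The magnetic force is always ⟂ v and does no work; only the electric force changes KE.
ΔKE = F_E · d = |q|E d = (1.602×10⁻¹⁹)(2740)(0.0198) ≈ 8.69×10⁻¹⁸ J.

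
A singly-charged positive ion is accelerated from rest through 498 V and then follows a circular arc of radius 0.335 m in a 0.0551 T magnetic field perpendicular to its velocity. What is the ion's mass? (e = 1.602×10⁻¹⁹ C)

Combine |q|V = ½mv² and r = mv/(|q|B): eliminate v to get m = qB²r²/(2V).
m = (1.602×10⁻¹⁹)(0.0551)²(0.335)²/(2·498) ≈ 5.48×10⁻²⁶ kg.

m ≈ 5.48×10⁻²⁶ kg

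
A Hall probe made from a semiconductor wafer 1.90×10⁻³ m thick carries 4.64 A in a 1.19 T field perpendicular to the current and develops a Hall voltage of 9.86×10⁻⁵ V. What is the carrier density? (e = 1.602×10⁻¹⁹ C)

n ≈ 1.84×10²⁶ m⁻³

From V_H = IB/(n e t), n = IB/(V_H e t).
n = (4.64)(1.19)/((9.86×10⁻⁵)(1.602×10⁻¹⁹)(1.90×10⁻³)) ≈ 1.84×10²⁶ m⁻³.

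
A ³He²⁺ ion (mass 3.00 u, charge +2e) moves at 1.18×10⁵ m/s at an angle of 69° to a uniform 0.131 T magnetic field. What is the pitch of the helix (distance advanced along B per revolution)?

p ≈ 0.0315 m

v∥ = v cosθ = 1.18×10⁵·cos69° ≈ 4.229×10⁴ m/s.
T = 2πm/(|q|B) = 2π(4.983×10⁻²⁷)/((3.204×10⁻¹⁹)(0.131)) ≈ 7.459×10⁻⁷ s.
pitch = v∥ T = (4.229×10⁴)(7.459×10⁻⁷) ≈ 0.0315 m.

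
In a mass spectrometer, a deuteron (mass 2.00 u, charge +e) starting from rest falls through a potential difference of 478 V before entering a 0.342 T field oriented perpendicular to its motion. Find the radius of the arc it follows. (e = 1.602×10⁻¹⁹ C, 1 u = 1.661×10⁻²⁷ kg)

r ≈ 0.0130 m

Acceleration: |q|V = ½mv² ⇒ v = √(2|q|V/m) = √(2·1.602×10⁻¹⁹·478/3.322×10⁻²⁷) ≈ 2.147×10⁵ m/s.
In the field: r = mv/(|q|B) = (3.322×10⁻²⁷)(2.147×10⁵)/((1.602×10⁻¹⁹)(0.342)) ≈ 0.0130 m.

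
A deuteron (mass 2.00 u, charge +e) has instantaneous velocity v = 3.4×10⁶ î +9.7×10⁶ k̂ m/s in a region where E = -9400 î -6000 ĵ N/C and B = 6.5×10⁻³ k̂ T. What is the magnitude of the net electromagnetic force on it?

v×B = (0, -2.21×10⁴, 0) N/C.
E + v×B = (-9400, -2.81×10⁴, 0) N/C.
F = q(E + v×B) = (1.602×10⁻¹⁹ C)·(-9400, -2.81×10⁴, 0) = (-1.51×10⁻¹⁵, -4.50×10⁻¹⁵, 0) N.
|F| = 4.75×10⁻¹⁵ N.

|F| ≈ 4.75×10⁻¹⁵ N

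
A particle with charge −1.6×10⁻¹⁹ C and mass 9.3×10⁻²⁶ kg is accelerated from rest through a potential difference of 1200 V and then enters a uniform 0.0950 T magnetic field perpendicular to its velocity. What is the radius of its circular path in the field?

r ≈ 0.393 m

Acceleration: |q|V = ½mv² ⇒ v = √(2|q|V/m) = √(2·1.6×10⁻¹⁹·1200/9.3×10⁻²⁶) ≈ 6.426×10⁴ m/s.
In the field: r = mv/(|q|B) = (9.3×10⁻²⁶)(6.426×10⁴)/((1.6×10⁻¹⁹)(0.0950)) ≈ 0.393 m.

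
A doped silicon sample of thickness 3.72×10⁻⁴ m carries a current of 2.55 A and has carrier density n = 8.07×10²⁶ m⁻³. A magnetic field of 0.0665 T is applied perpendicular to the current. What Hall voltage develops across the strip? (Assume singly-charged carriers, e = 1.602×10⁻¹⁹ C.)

V_H ≈ 3.53×10⁻⁶ V

V_H = IB/(n e t).
V_H = (2.55)(0.0665)/((8.07×10²⁶)(1.602×10⁻¹⁹)(3.72×10⁻⁴)) ≈ 3.53×10⁻⁶ V.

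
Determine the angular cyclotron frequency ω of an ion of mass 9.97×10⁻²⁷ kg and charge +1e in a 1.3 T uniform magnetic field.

ω ≈ 2.1×10⁷ rad/s

ω = |q|B/m.
ω = (1.602×10⁻¹⁹)(1.3)/9.97×10⁻²⁷ ≈ 2.1×10⁷ rad/s.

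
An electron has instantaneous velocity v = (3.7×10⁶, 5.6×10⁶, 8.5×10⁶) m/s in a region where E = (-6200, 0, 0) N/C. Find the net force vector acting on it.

F ≈ (9.93×10⁻¹⁶, 0, 0) N

Only an electric field acts, so F = qE = (−1.602×10⁻¹⁹ C)·(-6200, 0, 0) = (9.93×10⁻¹⁶, 0, 0) N.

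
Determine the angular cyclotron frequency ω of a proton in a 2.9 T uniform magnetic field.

ω ≈ 2.8×10⁸ rad/s

ω = |q|B/m.
ω = (1.602×10⁻¹⁹)(2.9)/1.673×10⁻²⁷ ≈ 2.8×10⁸ rad/s.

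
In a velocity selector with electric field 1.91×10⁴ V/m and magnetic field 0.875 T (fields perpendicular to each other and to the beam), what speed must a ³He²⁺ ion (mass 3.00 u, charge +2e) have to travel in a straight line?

Zero net Lorentz force requires |qE| = |q v×B|, i.e. E = vB.
v = E/B = 1.91×10⁴/0.875 = 2.18×10⁴ m/s.

v = 2.18×10⁴ m/s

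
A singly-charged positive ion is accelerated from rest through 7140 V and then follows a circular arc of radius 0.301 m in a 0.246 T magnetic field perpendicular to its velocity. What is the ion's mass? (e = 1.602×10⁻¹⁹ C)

m ≈ 6.15×10⁻²⁶ kg

Combine |q|V = ½mv² and r = mv/(|q|B): eliminate v to get m = qB²r²/(2V).
m = (1.602×10⁻¹⁹)(0.246)²(0.301)²/(2·7140) ≈ 6.15×10⁻²⁶ kg.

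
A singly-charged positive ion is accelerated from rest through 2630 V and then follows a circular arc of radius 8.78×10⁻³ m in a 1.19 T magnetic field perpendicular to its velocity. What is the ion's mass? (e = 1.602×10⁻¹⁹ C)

Combine |q|V = ½mv² and r = mv/(|q|B): eliminate v to get m = qB²r²/(2V).
m = (1.602×10⁻¹⁹)(1.19)²(8.78×10⁻³)²/(2·2630) ≈ 3.32×10⁻²⁷ kg.

m ≈ 3.32×10⁻²⁷ kg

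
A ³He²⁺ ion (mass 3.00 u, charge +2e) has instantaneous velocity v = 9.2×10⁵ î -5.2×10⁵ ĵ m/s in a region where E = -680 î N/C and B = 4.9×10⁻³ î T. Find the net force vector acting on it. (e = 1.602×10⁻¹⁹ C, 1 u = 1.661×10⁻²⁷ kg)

F ≈ (-2.18×10⁻¹⁶, 0, 8.16×10⁻¹⁶) N

v×B = (0, 0, 2550) N/C.
E + v×B = (-680, 0, 2550) N/C.
F = q(E + v×B) = (3.204×10⁻¹⁹ C)·(-680, 0, 2550) = (-2.18×10⁻¹⁶, 0, 8.16×10⁻¹⁶) N.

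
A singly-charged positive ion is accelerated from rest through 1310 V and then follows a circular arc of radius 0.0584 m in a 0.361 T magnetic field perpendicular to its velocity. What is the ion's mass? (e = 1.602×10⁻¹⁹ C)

Combine |q|V = ½mv² and r = mv/(|q|B): eliminate v to get m = qB²r²/(2V).
m = (1.602×10⁻¹⁹)(0.361)²(0.0584)²/(2·1310) ≈ 2.72×10⁻²⁶ kg.

m ≈ 2.72×10⁻²⁶ kg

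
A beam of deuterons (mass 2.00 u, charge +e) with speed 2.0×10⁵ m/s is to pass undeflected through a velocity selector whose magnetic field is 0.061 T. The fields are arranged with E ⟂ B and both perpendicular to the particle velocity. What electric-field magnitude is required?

E = 1.2×10⁴ V/m

For straight-line motion qE = qvB, so E = vB.
E = 2.0×10⁵ × 0.061 = 1.2×10⁴ V/m.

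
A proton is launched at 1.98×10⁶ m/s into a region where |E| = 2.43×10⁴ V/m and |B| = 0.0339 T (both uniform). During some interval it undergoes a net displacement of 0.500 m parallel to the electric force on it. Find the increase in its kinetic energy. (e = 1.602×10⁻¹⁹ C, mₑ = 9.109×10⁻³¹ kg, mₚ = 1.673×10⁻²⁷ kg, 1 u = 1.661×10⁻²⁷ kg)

The magnetic force is always ⟂ v and does no work; only the electric force changes KE.
ΔKE = F_E · d = |q|E d = (1.602×10⁻¹⁹)(2.43×10⁴)(0.500) ≈ 1.95×10⁻¹⁵ J.

ΔKE ≈ 1.95×10⁻¹⁵ J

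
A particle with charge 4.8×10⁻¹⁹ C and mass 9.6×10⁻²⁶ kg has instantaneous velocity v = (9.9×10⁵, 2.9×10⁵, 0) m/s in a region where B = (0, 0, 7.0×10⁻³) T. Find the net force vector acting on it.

v×B = (2030, -6930, 0) N/C.
F = q v×B = (4.8×10⁻¹⁹ C)·(2030, -6930, 0) = (9.74×10⁻¹⁶, -3.33×10⁻¹⁵, 0) N.

F ≈ (9.74×10⁻¹⁶, -3.33×10⁻¹⁵, 0) N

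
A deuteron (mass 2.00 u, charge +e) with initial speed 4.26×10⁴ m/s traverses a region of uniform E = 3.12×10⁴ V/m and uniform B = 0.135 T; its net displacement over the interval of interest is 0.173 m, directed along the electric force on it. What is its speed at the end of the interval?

B does no work; ΔKE = |q|E d.
½mv_f² = ½mv₀² + |q|Ed = ½(3.322×10⁻²⁷)(4.26×10⁴)² + (1.602×10⁻¹⁹)(3.12×10⁴)(0.173) ≈ 3.014×10⁻¹⁸ J + 8.647×10⁻¹⁶ J ≈ 8.677×10⁻¹⁶ J.
v_f = √(2·8.677×10⁻¹⁶/3.322×10⁻²⁷) ≈ 7.23×10⁵ m/s.

v_f ≈ 7.23×10⁵ m/s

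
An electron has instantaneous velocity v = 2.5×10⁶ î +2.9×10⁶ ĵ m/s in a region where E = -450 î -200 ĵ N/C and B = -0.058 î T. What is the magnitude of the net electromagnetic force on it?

v×B = (0, 0, 1.68×10⁵) N/C.
E + v×B = (-450, -200, 1.68×10⁵) N/C.
F = q(E + v×B) = (−1.602×10⁻¹⁹ C)·(-450, -200, 1.68×10⁵) = (7.21×10⁻¹⁷, 3.20×10⁻¹⁷, -2.69×10⁻¹⁴) N.
|F| = 2.69×10⁻¹⁴ N.

|F| ≈ 2.69×10⁻¹⁴ N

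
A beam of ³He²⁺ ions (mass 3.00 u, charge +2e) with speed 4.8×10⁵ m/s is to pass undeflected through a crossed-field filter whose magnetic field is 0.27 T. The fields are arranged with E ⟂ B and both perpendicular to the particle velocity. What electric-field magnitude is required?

E = 1.3×10⁵ V/m

For straight-line motion qE = qvB, so E = vB.
E = 4.8×10⁵ × 0.27 = 1.3×10⁵ V/m.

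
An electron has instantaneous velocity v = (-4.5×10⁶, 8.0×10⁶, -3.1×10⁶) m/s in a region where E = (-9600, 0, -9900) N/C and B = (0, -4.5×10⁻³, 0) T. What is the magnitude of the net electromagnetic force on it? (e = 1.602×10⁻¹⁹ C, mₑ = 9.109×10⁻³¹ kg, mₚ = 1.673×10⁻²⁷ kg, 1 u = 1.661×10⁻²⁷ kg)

|F| ≈ 4.12×10⁻¹⁵ N

v×B = (-1.39×10⁴, 0, 2.02×10⁴) N/C.
E + v×B = (-2.36×10⁴, 0, 1.04×10⁴) N/C.
F = q(E + v×B) = (−1.602×10⁻¹⁹ C)·(-2.36×10⁴, 0, 1.04×10⁴) = (3.77×10⁻¹⁵, 0, -1.66×10⁻¹⁵) N.
|F| = 4.12×10⁻¹⁵ N.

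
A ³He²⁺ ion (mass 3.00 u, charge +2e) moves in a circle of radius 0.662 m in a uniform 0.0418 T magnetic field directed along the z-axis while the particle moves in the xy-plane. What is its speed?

v ≈ 1.78×10⁶ m/s

From |q|vB = mv²/r, v = |q|Br/m.
v = (3.204×10⁻¹⁹)(0.0418)(0.662)/4.983×10⁻²⁷ ≈ 1.78×10⁶ m/s.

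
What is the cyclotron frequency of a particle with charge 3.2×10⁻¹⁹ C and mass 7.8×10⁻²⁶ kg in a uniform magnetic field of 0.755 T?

f ≈ 4.93×10⁵ Hz

f = |q|B/(2πm).
f = (3.2×10⁻¹⁹)(0.755)/(2π·7.8×10⁻²⁶) ≈ 4.93×10⁵ Hz.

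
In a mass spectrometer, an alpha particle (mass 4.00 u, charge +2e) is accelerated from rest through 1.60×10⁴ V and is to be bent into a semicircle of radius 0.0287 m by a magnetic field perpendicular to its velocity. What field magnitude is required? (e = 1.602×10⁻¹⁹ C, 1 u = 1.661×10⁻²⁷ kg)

v = √(2|q|V/m) = √(2·3.204×10⁻¹⁹·1.60×10⁴/6.644×10⁻²⁷) ≈ 1.242×10⁶ m/s.
B = mv/(|q|r) = (6.644×10⁻²⁷)(1.242×10⁶)/((3.204×10⁻¹⁹)(0.0287)) ≈ 0.898 T.

B ≈ 0.898 T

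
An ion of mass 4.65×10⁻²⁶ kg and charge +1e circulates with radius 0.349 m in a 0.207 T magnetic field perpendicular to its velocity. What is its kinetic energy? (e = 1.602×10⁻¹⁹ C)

v = |q|Br/m, then KE = ½mv² = (qBr)²/(2m).
v = (1.602×10⁻¹⁹)(0.207)(0.349)/4.65×10⁻²⁶ ≈ 2.489×10⁵ m/s.
KE = ½(4.65×10⁻²⁶)(2.489×10⁵)² ≈ 1.44×10⁻¹⁵ J = 8990 eV.

KE ≈ 8990 eV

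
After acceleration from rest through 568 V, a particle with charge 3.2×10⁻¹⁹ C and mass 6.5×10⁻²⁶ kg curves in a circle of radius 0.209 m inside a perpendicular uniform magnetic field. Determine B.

v = √(2|q|V/m) = √(2·3.2×10⁻¹⁹·568/6.5×10⁻²⁶) ≈ 7.478×10⁴ m/s.
B = mv/(|q|r) = (6.5×10⁻²⁶)(7.478×10⁴)/((3.2×10⁻¹⁹)(0.209)) ≈ 0.0727 T.

B ≈ 0.0727 T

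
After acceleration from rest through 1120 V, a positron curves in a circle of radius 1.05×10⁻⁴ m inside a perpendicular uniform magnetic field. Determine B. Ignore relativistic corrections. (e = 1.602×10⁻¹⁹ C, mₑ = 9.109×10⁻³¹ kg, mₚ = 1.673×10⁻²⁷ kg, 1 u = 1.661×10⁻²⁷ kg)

B ≈ 1.07 T

v = √(2|q|V/m) = √(2·1.602×10⁻¹⁹·1120/9.109×10⁻³¹) ≈ 1.985×10⁷ m/s.
B = mv/(|q|r) = (9.109×10⁻³¹)(1.985×10⁷)/((1.602×10⁻¹⁹)(1.05×10⁻⁴)) ≈ 1.07 T.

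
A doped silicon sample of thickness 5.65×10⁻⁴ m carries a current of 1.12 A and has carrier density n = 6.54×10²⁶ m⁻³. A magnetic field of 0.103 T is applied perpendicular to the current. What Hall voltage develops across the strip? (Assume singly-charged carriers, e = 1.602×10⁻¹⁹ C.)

V_H = IB/(n e t).
V_H = (1.12)(0.103)/((6.54×10²⁶)(1.602×10⁻¹⁹)(5.65×10⁻⁴)) ≈ 1.95×10⁻⁶ V.

V_H ≈ 1.95×10⁻⁶ V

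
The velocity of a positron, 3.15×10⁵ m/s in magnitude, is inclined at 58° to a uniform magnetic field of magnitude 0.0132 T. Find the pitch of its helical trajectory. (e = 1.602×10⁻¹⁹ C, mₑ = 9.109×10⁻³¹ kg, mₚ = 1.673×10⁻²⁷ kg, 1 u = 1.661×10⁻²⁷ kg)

v∥ = v cosθ = 3.15×10⁵·cos58° ≈ 1.669×10⁵ m/s.
T = 2πm/(|q|B) = 2π(9.109×10⁻³¹)/((1.602×10⁻¹⁹)(0.0132)) ≈ 2.707×10⁻⁹ s.
pitch = v∥ T = (1.669×10⁵)(2.707×10⁻⁹) ≈ 4.52×10⁻⁴ m.

p ≈ 4.52×10⁻⁴ m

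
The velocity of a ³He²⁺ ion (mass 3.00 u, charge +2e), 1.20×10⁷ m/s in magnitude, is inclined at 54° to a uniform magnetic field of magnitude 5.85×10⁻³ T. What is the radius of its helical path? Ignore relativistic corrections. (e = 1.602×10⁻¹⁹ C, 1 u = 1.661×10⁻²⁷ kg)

v⊥ = v sinθ = 1.20×10⁷·sin54° ≈ 9.708×10⁶ m/s.
r = m v⊥/(|q|B) = (4.983×10⁻²⁷)(9.708×10⁶)/((3.204×10⁻¹⁹)(5.85×10⁻³)) ≈ 25.8 m.

r ≈ 25.8 m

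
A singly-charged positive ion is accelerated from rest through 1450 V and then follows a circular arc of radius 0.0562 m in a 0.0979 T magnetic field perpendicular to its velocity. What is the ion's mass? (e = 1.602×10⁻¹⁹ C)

m ≈ 1.67×10⁻²⁷ kg

Combine |q|V = ½mv² and r = mv/(|q|B): eliminate v to get m = qB²r²/(2V).
m = (1.602×10⁻¹⁹)(0.0979)²(0.0562)²/(2·1450) ≈ 1.67×10⁻²⁷ kg.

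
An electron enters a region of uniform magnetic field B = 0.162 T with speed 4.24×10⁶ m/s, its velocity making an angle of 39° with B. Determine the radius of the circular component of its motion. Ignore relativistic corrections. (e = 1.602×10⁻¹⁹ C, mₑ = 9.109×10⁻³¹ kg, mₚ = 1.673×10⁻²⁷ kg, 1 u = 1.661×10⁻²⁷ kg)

r ≈ 9.37×10⁻⁵ m

v⊥ = v sinθ = 4.24×10⁶·sin39° ≈ 2.668×10⁶ m/s.
r = m v⊥/(|q|B) = (9.109×10⁻³¹)(2.668×10⁶)/((1.602×10⁻¹⁹)(0.162)) ≈ 9.37×10⁻⁵ m.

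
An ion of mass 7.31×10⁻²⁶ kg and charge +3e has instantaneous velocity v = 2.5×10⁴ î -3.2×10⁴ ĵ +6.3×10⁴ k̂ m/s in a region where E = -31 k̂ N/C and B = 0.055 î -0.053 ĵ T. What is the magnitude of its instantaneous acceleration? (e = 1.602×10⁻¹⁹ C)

|a| ≈ 3.17×10¹⁰ m/s²

v×B = (3340, 3460, 435) N/C.
E + v×B = (3340, 3460, 404) N/C.
F = q(E + v×B) = (4.806×10⁻¹⁹ C)·(3340, 3460, 404) = (1.60×10⁻¹⁵, 1.67×10⁻¹⁵, 1.94×10⁻¹⁶) N.
|a| = |F|/m = 2.321×10⁻¹⁵/7.31×10⁻²⁶ ≈ 3.17×10¹⁰ m/s².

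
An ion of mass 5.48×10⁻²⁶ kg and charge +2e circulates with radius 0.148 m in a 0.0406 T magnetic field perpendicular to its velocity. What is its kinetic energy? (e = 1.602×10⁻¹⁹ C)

v = |q|Br/m, then KE = ½mv² = (qBr)²/(2m).
v = (3.204×10⁻¹⁹)(0.0406)(0.148)/5.48×10⁻²⁶ ≈ 3.513×10⁴ m/s.
KE = ½(5.48×10⁻²⁶)(3.513×10⁴)² ≈ 3.38×10⁻¹⁷ J = 211 eV.

KE ≈ 211 eV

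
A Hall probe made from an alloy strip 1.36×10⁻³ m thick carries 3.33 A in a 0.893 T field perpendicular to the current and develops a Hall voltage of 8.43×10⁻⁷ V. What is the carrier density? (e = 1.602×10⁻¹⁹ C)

n ≈ 1.62×10²⁸ m⁻³

From V_H = IB/(n e t), n = IB/(V_H e t).
n = (3.33)(0.893)/((8.43×10⁻⁷)(1.602×10⁻¹⁹)(1.36×10⁻³)) ≈ 1.62×10²⁸ m⁻³.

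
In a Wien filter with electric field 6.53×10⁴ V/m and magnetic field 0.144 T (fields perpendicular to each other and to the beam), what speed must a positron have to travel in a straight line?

v = 4.53×10⁵ m/s

Straight-line motion ⇒ electric and magnetic forces cancel, so E = vB.
v = E/B = 6.53×10⁴/0.144 = 4.53×10⁵ m/s.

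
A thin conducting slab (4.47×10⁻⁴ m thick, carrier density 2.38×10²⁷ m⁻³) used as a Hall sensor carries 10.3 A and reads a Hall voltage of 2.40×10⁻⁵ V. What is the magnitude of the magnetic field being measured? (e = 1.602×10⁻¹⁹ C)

From V_H = IB/(n e t), B = V_H n e t / I.
B = (2.40×10⁻⁵)(2.38×10²⁷)(1.602×10⁻¹⁹)(4.47×10⁻⁴)/10.3 ≈ 0.397 T.

B ≈ 0.397 T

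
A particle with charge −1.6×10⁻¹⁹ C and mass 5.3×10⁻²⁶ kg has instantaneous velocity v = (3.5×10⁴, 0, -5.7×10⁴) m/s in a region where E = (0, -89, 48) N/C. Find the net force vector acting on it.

F ≈ (0, 1.42×10⁻¹⁷, -7.68×10⁻¹⁸) N

Only an electric field acts, so F = qE = (−1.6×10⁻¹⁹ C)·(0, -89.0, 48.0) = (0, 1.42×10⁻¹⁷, -7.68×10⁻¹⁸) N.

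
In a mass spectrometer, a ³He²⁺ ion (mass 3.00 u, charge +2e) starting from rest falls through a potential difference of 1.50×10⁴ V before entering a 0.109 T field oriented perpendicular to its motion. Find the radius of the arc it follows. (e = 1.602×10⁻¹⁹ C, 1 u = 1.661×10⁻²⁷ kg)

Acceleration: |q|V = ½mv² ⇒ v = √(2|q|V/m) = √(2·3.204×10⁻¹⁹·1.50×10⁴/4.983×10⁻²⁷) ≈ 1.389×10⁶ m/s.
In the field: r = mv/(|q|B) = (4.983×10⁻²⁷)(1.389×10⁶)/((3.204×10⁻¹⁹)(0.109)) ≈ 0.198 m.

r ≈ 0.198 m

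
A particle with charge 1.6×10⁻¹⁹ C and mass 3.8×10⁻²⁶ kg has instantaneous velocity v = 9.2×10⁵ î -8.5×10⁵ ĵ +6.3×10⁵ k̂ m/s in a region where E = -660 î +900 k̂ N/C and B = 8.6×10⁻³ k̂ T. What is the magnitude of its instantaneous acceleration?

v×B = (-7310, -7910, 0) N/C.
E + v×B = (-7970, -7910, 900) N/C.
F = q(E + v×B) = (1.6×10⁻¹⁹ C)·(-7970, -7910, 900) = (-1.28×10⁻¹⁵, -1.27×10⁻¹⁵, 1.44×10⁻¹⁶) N.
|a| = |F|/m = 1.803×10⁻¹⁵/3.8×10⁻²⁶ ≈ 4.74×10¹⁰ m/s².

|a| ≈ 4.74×10¹⁰ m/s²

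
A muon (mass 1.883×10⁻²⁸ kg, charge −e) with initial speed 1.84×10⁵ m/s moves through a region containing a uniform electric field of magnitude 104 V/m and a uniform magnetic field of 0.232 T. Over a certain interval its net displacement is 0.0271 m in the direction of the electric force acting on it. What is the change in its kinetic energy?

The magnetic force is always ⟂ v and does no work; only the electric force changes KE.
ΔKE = F_E · d = |q|E d = (1.602×10⁻¹⁹)(104)(0.0271) ≈ 4.52×10⁻¹⁹ J.

ΔKE ≈ 4.52×10⁻¹⁹ J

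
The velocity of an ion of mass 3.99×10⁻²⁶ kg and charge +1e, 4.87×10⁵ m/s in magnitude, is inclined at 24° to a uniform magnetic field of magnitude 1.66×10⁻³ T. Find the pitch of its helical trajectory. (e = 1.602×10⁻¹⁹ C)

v∥ = v cosθ = 4.87×10⁵·cos24° ≈ 4.449×10⁵ m/s.
T = 2πm/(|q|B) = 2π(3.99×10⁻²⁶)/((1.602×10⁻¹⁹)(1.66×10⁻³)) ≈ 9.427×10⁻⁴ s.
pitch = v∥ T = (4.449×10⁵)(9.427×10⁻⁴) ≈ 419 m.

p ≈ 419 m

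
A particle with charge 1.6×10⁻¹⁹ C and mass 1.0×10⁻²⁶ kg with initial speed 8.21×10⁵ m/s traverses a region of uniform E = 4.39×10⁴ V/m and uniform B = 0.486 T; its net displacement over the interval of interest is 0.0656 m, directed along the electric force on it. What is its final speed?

v_f ≈ 8.75×10⁵ m/s

B does no work; ΔKE = |q|E d.
½mv_f² = ½mv₀² + |q|Ed = ½(1.0×10⁻²⁶)(8.21×10⁵)² + (1.6×10⁻¹⁹)(4.39×10⁴)(0.0656) ≈ 3.370×10⁻¹⁵ J + 4.608×10⁻¹⁶ J ≈ 3.831×10⁻¹⁵ J.
v_f = √(2·3.831×10⁻¹⁵/1.0×10⁻²⁶) ≈ 8.75×10⁵ m/s.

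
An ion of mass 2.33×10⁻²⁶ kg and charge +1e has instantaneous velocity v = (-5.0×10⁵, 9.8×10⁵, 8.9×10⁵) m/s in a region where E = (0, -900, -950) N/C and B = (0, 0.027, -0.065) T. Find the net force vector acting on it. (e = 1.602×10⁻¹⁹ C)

F ≈ (-1.41×10⁻¹⁴, -5.35×10⁻¹⁵, -2.31×10⁻¹⁵) N

v×B = (-8.77×10⁴, -3.25×10⁴, -1.35×10⁴) N/C.
E + v×B = (-8.77×10⁴, -3.34×10⁴, -1.44×10⁴) N/C.
F = q(E + v×B) = (1.602×10⁻¹⁹ C)·(-8.77×10⁴, -3.34×10⁴, -1.44×10⁴) = (-1.41×10⁻¹⁴, -5.35×10⁻¹⁵, -2.31×10⁻¹⁵) N.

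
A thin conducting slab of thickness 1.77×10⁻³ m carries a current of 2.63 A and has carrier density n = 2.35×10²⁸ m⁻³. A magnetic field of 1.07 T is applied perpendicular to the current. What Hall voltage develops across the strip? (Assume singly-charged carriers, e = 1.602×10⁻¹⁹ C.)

V_H = IB/(n e t).
V_H = (2.63)(1.07)/((2.35×10²⁸)(1.602×10⁻¹⁹)(1.77×10⁻³)) ≈ 4.22×10⁻⁷ V.

V_H ≈ 4.22×10⁻⁷ V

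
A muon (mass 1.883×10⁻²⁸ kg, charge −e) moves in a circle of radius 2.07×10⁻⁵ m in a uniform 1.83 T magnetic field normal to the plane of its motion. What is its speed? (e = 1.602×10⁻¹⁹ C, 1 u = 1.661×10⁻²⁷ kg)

From |q|vB = mv²/r, v = |q|Br/m.
v = (1.602×10⁻¹⁹)(1.83)(2.07×10⁻⁵)/1.883×10⁻²⁸ ≈ 3.22×10⁴ m/s.

v ≈ 3.22×10⁴ m/s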